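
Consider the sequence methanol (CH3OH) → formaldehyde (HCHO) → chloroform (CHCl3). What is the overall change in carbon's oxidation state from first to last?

Carbon oxidation states along the series — methanol: -2, formaldehyde: 0, chloroform: +2.
Net change = +2 − (-2) = +4.

+4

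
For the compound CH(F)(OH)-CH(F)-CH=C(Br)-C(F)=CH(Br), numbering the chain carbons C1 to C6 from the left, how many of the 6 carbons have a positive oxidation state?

3

Tallying each carbon's bonds:
C1: 1C, 1H, 1O, 1F → 0 − 1 + 1 + 1 = +1
C2: 2C, 1H, 1F → 0 − 1 + 1 = 0
C3: 3C, 1H → 0 − 1 = -1
C4: 3C, 1Br → 0 + 1 = +1
C5: 3C, 1F → 0 + 1 = +1
C6: 2C, 1H, 1Br → 0 − 1 + 1 = 0
3 carbons (C1, C4, C5) meet the condition.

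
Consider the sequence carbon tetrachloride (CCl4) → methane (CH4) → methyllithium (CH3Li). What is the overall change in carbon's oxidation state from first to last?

-8

Carbon oxidation states along the series — carbon tetrachloride: +4, methane: -4, methyllithium: -4.
Net change = -4 − (+4) = -8.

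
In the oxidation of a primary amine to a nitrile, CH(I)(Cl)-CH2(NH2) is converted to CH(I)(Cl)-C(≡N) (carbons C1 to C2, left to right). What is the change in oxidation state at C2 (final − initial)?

+4

Before: C2 has 1 bond to C, 2 bonds to H, 1 bond to N → oxidation state -1.
After: C2 has 1 bond to C, 3 bonds to N → oxidation state +3.
Δ = +3 − (-1) = +4, so this is an oxidation at C2.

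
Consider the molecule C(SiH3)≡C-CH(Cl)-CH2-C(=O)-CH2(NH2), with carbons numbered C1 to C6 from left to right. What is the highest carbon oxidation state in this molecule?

Assign +1 per bond to O/N/halogen, −1 per bond to H or an electropositive element, and 0 per bond to carbon. Tallying each carbon:
C1: 3C, 1Si → 0 − 1 = -1
C2: 4C → 0 = 0
C3: 2C, 1H, 1Cl → 0 − 1 + 1 = 0
C4: 2C, 2H → 0 − 2 = -2
C5: 2C, 2O → 0 + 2 = +2
C6: 1C, 2H, 1N → 0 − 2 + 1 = -1
The highest value is +2.

+2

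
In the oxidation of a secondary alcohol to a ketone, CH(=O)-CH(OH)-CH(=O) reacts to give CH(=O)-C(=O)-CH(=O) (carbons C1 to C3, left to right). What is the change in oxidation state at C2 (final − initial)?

+2

Before: C2 has 2 bonds to C, 1 bond to H, 1 bond to O → oxidation state 0.
After: C2 has 2 bonds to C, 2 bonds to O → oxidation state +2.
Δ = +2 − (0) = +2, so this is an oxidation at C2.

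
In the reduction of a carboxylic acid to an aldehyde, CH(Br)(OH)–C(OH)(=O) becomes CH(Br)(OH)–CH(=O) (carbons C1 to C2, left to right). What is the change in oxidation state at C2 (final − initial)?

-2

Before: C2 has 1 bond to C, 3 bonds to O → oxidation state +3.
After: C2 has 1 bond to C, 1 bond to H, 2 bonds to O → oxidation state +1.
Δ = +1 − (+3) = -2, so this is a reduction at C2.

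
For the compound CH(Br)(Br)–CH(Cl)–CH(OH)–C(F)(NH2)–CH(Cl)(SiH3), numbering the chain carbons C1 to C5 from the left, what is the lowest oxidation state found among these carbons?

Bonds to more-electronegative neighbours contribute +1 each, bonds to H or metals contribute −1 each, and C–C bonds contribute 0. Tallying each carbon:
C1: 1C, 1H, 2Br → 0 − 1 + 2 = +1
C2: 2C, 1H, 1Cl → 0 − 1 + 1 = 0
C3: 2C, 1H, 1O → 0 − 1 + 1 = 0
C4: 2C, 1N, 1F → 0 + 1 + 1 = +2
C5: 1C, 1H, 1Cl, 1Si → 0 − 1 + 1 − 1 = -1
The lowest value is -1.

-1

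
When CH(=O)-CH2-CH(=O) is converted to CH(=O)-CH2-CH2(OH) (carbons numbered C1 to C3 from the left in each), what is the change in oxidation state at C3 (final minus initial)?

Before: C3 has 1 bond to C, 1 bond to H, 2 bonds to O → oxidation state +1.
After: C3 has 1 bond to C, 2 bonds to H, 1 bond to O → oxidation state -1.
Δ = -1 − (+1) = -2, so this is a reduction at C3.

-2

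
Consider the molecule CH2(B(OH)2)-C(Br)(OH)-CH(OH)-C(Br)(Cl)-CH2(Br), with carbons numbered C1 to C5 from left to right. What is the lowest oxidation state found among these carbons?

Bonds to more-electronegative neighbours contribute +1 each, bonds to H or metals contribute −1 each, and C–C bonds contribute 0. Tallying each carbon:
C1: 1C, 2H, 1B → 0 − 2 − 1 = -3
C2: 2C, 1O, 1Br → 0 + 1 + 1 = +2
C3: 2C, 1H, 1O → 0 − 1 + 1 = 0
C4: 2C, 1Cl, 1Br → 0 + 1 + 1 = +2
C5: 1C, 2H, 1Br → 0 − 2 + 1 = -1
The lowest value is -3.

-3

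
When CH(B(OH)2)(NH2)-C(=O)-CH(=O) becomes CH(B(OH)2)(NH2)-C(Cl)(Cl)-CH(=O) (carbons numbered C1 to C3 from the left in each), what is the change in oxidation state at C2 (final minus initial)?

0

Before: C2 has 2 bonds to C, 2 bonds to O → oxidation state +2.
After: C2 has 2 bonds to C, 2 bonds to Cl → oxidation state +2.
Δ = +2 − (+2) = 0, so no net redox change at C2.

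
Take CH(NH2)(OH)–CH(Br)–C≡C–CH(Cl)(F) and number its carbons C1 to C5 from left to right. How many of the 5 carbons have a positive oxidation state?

Assign +1 per bond to O/N/halogen, −1 per bond to H or an electropositive element, and 0 per bond to carbon. Tallying each carbon:
C1: 1C, 1H, 1O, 1N → 0 − 1 + 1 + 1 = +1
C2: 2C, 1H, 1Br → 0 − 1 + 1 = 0
C3: 4C → 0 = 0
C4: 4C → 0 = 0
C5: 1C, 1H, 1F, 1Cl → 0 − 1 + 1 + 1 = +1
2 carbons (C1, C5) meet the condition.

2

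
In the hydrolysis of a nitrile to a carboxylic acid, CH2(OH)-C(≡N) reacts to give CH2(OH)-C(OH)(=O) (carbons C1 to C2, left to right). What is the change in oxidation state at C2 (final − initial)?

0

Before: C2 has 1 bond to C, 3 bonds to N → oxidation state +3.
After: C2 has 1 bond to C, 3 bonds to O → oxidation state +3.
Δ = +3 − (+3) = 0, so no net redox change at C2.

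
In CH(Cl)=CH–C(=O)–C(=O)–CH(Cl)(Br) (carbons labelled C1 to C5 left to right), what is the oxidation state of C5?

+1

C5 has one bond to C (0), one bond to Cl (+1), one bond to Br (+1), one bond to H (-1).
Oxidation state = 0 + 1 + 1 − 1 = +1.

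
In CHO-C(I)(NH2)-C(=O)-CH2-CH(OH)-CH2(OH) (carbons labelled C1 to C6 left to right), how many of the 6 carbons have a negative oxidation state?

Tallying each carbon's bonds:
C1: 1C, 1H, 2O → 0 − 1 + 2 = +1
C2: 2C, 1N, 1I → 0 + 1 + 1 = +2
C3: 2C, 2O → 0 + 2 = +2
C4: 2C, 2H → 0 − 2 = -2
C5: 2C, 1H, 1O → 0 − 1 + 1 = 0
C6: 1C, 2H, 1O → 0 − 2 + 1 = -1
2 carbons (C4, C6) meet the condition.

2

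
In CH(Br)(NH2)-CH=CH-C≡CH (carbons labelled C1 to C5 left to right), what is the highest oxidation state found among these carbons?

+1

Tallying each carbon's bonds:
C1: 1C, 1H, 1N, 1Br → 0 − 1 + 1 + 1 = +1
C2: 3C, 1H → 0 − 1 = -1
C3: 3C, 1H → 0 − 1 = -1
C4: 4C → 0 = 0
C5: 3C, 1H → 0 − 1 = -1
The highest value is +1.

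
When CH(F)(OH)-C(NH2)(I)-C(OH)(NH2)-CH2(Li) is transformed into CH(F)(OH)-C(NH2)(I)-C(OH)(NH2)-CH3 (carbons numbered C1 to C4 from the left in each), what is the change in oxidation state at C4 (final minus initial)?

0

Before: C4 has 1 bond to C, 2 bonds to H, 1 bond to Li → oxidation state -3.
After: C4 has 1 bond to C, 3 bonds to H → oxidation state -3.
Δ = -3 − (-3) = 0, so no net redox change at C4.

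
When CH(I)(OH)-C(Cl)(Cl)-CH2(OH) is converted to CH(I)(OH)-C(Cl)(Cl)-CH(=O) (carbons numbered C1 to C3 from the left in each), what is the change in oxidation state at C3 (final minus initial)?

+2

Before: C3 has 1 bond to C, 2 bonds to H, 1 bond to O → oxidation state -1.
After: C3 has 1 bond to C, 1 bond to H, 2 bonds to O → oxidation state +1.
Δ = +1 − (-1) = +2, so this is an oxidation at C3.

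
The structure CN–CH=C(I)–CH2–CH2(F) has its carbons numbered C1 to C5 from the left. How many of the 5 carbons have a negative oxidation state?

3

Each bond to a more electronegative atom (O, N, halogen) counts +1, each bond to a less electronegative atom (H, metal, B, Si) counts −1, and each C–C bond counts 0. Tallying each carbon:
C1: 1C, 3N → 0 + 3 = +3
C2: 3C, 1H → 0 − 1 = -1
C3: 3C, 1I → 0 + 1 = +1
C4: 2C, 2H → 0 − 2 = -2
C5: 1C, 2H, 1F → 0 − 2 + 1 = -1
3 carbons (C2, C4, C5) meet the condition.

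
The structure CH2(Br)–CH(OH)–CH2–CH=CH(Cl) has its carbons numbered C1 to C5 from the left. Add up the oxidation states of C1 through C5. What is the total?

Each bond to a more electronegative atom (O, N, halogen) counts +1, each bond to a less electronegative atom (H, metal, B, Si) counts −1, and each C–C bond counts 0. Tallying each carbon:
C1: 1C, 2H, 1Br → 0 − 2 + 1 = -1
C2: 2C, 1H, 1O → 0 − 1 + 1 = 0
C3: 2C, 2H → 0 − 2 = -2
C4: 3C, 1H → 0 − 1 = -1
C5: 2C, 1H, 1Cl → 0 − 1 + 1 = 0
Sum = -1 + 0 − 2 − 1 + 0 = -4.

-4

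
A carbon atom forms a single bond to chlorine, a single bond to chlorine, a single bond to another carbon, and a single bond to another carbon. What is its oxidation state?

+2

Each bond to a more electronegative atom (O, N, halogen) counts +1, each bond to a less electronegative atom (H, metal, B, Si) counts −1, and each C–C bond counts 0.
The carbon has one bond to C (0), one bond to C (0), one bond to Cl (+1), one bond to Cl (+1).
Oxidation state = 0 + 0 + 1 + 1 = +2.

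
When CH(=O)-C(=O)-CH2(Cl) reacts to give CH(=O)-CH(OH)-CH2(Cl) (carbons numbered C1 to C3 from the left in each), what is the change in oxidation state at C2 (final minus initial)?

-2

Before: C2 has 2 bonds to C, 2 bonds to O → oxidation state +2.
After: C2 has 2 bonds to C, 1 bond to H, 1 bond to O → oxidation state 0.
Δ = 0 − (+2) = -2, so this is a reduction at C2.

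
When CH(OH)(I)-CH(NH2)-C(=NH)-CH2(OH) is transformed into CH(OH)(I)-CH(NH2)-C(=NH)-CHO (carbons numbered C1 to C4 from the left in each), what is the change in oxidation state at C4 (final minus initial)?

+2

Before: C4 has 1 bond to C, 2 bonds to H, 1 bond to O → oxidation state -1.
After: C4 has 1 bond to C, 1 bond to H, 2 bonds to O → oxidation state +1.
Δ = +1 − (-1) = +2, so this is an oxidation at C4.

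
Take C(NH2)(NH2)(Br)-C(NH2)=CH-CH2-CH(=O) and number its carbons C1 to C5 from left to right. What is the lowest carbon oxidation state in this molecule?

Each bond to a more electronegative atom (O, N, halogen) counts +1, each bond to a less electronegative atom (H, metal, B, Si) counts −1, and each C–C bond counts 0. Tallying each carbon:
C1: 1C, 2N, 1Br → 0 + 2 + 1 = +3
C2: 3C, 1N → 0 + 1 = +1
C3: 3C, 1H → 0 − 1 = -1
C4: 2C, 2H → 0 − 2 = -2
C5: 1C, 1H, 2O → 0 − 1 + 2 = +1
The lowest value is -2.

-2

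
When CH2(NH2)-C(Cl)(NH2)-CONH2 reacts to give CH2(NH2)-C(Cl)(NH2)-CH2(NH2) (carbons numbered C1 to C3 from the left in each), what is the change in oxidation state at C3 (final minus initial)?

Before: C3 has 1 bond to C, 2 bonds to O, 1 bond to N → oxidation state +3.
After: C3 has 1 bond to C, 2 bonds to H, 1 bond to N → oxidation state -1.
Δ = -1 − (+3) = -4, so this is a reduction at C3.

-4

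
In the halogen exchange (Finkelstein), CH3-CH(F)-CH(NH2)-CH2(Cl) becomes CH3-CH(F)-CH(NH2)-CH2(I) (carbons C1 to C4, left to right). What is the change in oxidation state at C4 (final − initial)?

0

Before: C4 has 1 bond to C, 2 bonds to H, 1 bond to Cl → oxidation state -1.
After: C4 has 1 bond to C, 2 bonds to H, 1 bond to I → oxidation state -1.
Δ = -1 − (-1) = 0, so no net redox change at C4.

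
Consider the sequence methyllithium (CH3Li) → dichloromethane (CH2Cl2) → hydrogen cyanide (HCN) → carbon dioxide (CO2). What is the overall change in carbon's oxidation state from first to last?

+8

Carbon oxidation states along the series — methyllithium: -4, dichloromethane: 0, hydrogen cyanide: +2, carbon dioxide: +4.
Net change = +4 − (-4) = +8.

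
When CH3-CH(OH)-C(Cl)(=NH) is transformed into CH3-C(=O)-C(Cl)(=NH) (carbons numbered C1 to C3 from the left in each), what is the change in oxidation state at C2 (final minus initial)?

+2

Before: C2 has 2 bonds to C, 1 bond to H, 1 bond to O → oxidation state 0.
After: C2 has 2 bonds to C, 2 bonds to O → oxidation state +2.
Δ = +2 − (0) = +2, so this is an oxidation at C2.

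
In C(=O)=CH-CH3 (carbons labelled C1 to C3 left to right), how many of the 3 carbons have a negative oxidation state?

Tallying each carbon's bonds:
C1: 2C, 2O → 0 + 2 = +2
C2: 3C, 1H → 0 − 1 = -1
C3: 1C, 3H → 0 − 3 = -3
2 carbons (C2, C3) meet the condition.

2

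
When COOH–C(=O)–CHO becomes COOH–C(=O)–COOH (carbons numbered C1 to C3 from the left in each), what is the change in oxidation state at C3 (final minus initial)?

+2

Before: C3 has 1 bond to C, 1 bond to H, 2 bonds to O → oxidation state +1.
After: C3 has 1 bond to C, 3 bonds to O → oxidation state +3.
Δ = +3 − (+1) = +2, so this is an oxidation at C3.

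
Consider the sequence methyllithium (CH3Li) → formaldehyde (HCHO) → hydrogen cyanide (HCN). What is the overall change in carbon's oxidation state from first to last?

+6

Carbon oxidation states along the series — methyllithium: -4, formaldehyde: 0, hydrogen cyanide: +2.
Net change = +2 − (-4) = +6.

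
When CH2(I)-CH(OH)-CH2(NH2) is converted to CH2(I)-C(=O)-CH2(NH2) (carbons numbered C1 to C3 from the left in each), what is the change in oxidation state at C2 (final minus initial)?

Before: C2 has 2 bonds to C, 1 bond to H, 1 bond to O → oxidation state 0.
After: C2 has 2 bonds to C, 2 bonds to O → oxidation state +2.
Δ = +2 − (0) = +2, so this is an oxidation at C2.

+2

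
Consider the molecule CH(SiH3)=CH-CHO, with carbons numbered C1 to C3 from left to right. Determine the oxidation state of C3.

+1

Count +1 for every bond to an atom more electronegative than carbon and −1 for every bond to one less electronegative; C–C bonds are 0.
C3 has one bond to C (0), a double bond to O (2×+1 = +2), one bond to H (-1).
Oxidation state = 0 + 2 − 1 = +1.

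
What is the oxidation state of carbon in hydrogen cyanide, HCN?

+2

Bonds to more-electronegative neighbours contribute +1 each, bonds to H or metals contribute −1 each, and C–C bonds contribute 0.
The carbon has one bond to H (-1), a triple bond to N (3×+1 = +3).
Oxidation state = -1 + 3 = +2.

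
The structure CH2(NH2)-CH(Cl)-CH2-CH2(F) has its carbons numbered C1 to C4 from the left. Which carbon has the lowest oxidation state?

Tallying each carbon's bonds:
C1: 1C, 2H, 1N → 0 − 2 + 1 = -1
C2: 2C, 1H, 1Cl → 0 − 1 + 1 = 0
C3: 2C, 2H → 0 − 2 = -2
C4: 1C, 2H, 1F → 0 − 2 + 1 = -1
The most reduced carbon is C3 at -2.

C3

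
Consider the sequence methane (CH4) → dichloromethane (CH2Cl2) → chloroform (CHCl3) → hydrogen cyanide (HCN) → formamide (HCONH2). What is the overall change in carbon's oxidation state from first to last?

+6

Carbon oxidation states along the series — methane: -4, dichloromethane: 0, chloroform: +2, hydrogen cyanide: +2, formamide: +2.
Net change = +2 − (-4) = +6.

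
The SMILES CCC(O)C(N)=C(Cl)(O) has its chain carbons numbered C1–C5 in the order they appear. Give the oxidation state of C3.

C3 has one bond to C (0), one bond to C (0), one bond to O (+1), one bond to H (-1).
Oxidation state = 0 + 0 + 1 − 1 = 0.

0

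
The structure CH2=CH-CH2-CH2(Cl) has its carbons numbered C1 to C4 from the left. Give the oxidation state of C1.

-2

Assign +1 per bond to O/N/halogen, −1 per bond to H or an electropositive element, and 0 per bond to carbon.
C1 has a double bond to C (2×0 = 0), one bond to H (-1), one bond to H (-1).
Oxidation state = 0 − 1 − 1 = -2.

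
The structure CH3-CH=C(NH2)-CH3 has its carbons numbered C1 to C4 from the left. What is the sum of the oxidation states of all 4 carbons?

-6

Bonds to more-electronegative neighbours contribute +1 each, bonds to H or metals contribute −1 each, and C–C bonds contribute 0. Tallying each carbon:
C1: 1C, 3H → 0 − 3 = -3
C2: 3C, 1H → 0 − 1 = -1
C3: 3C, 1N → 0 + 1 = +1
C4: 1C, 3H → 0 − 3 = -3
Sum = -3 − 1 + 1 − 3 = -6.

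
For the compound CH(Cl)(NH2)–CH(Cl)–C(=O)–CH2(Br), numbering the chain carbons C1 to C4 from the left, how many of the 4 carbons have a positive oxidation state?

2

Assign +1 per bond to O/N/halogen, −1 per bond to H or an electropositive element, and 0 per bond to carbon. Tallying each carbon:
C1: 1C, 1H, 1N, 1Cl → 0 − 1 + 1 + 1 = +1
C2: 2C, 1H, 1Cl → 0 − 1 + 1 = 0
C3: 2C, 2O → 0 + 2 = +2
C4: 1C, 2H, 1Br → 0 − 2 + 1 = -1
2 carbons (C1, C3) meet the condition.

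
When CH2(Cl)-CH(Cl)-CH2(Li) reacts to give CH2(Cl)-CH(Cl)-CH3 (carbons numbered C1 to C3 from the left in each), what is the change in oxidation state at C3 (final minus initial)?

0

Before: C3 has 1 bond to C, 2 bonds to H, 1 bond to Li → oxidation state -3.
After: C3 has 1 bond to C, 3 bonds to H → oxidation state -3.
Δ = -3 − (-3) = 0, so no net redox change at C3.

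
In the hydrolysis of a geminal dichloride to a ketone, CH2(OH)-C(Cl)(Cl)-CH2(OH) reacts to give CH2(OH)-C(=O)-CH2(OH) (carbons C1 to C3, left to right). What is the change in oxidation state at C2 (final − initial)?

Before: C2 has 2 bonds to C, 2 bonds to Cl → oxidation state +2.
After: C2 has 2 bonds to C, 2 bonds to O → oxidation state +2.
Δ = +2 − (+2) = 0, so no net redox change at C2.

0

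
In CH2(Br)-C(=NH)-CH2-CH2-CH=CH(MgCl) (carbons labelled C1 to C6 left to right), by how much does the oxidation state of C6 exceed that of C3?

C6: 2C, 1H, 1Mg → 0 − 1 − 1 = -2
C3: 2C, 2H → 0 − 2 = -2
Difference: -2 − (-2) = 0.

0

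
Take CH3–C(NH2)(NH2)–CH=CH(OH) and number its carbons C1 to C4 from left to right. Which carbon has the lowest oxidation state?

C1

Tallying each carbon's bonds:
C1: 1C, 3H → 0 − 3 = -3
C2: 2C, 2N → 0 + 2 = +2
C3: 3C, 1H → 0 − 1 = -1
C4: 2C, 1H, 1O → 0 − 1 + 1 = 0
The most reduced carbon is C1 at -3.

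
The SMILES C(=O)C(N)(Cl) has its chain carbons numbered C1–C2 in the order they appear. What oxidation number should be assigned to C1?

C1 has one bond to C (0), a double bond to O (2×+1 = +2), one bond to H (-1).
Oxidation state = 0 + 2 − 1 = +1.

+1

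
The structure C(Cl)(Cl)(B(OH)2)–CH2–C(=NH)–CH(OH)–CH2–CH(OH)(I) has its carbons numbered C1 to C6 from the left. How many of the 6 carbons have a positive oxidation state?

3

Tallying each carbon's bonds:
C1: 1C, 2Cl, 1B → 0 + 2 − 1 = +1
C2: 2C, 2H → 0 − 2 = -2
C3: 2C, 2N → 0 + 2 = +2
C4: 2C, 1H, 1O → 0 − 1 + 1 = 0
C5: 2C, 2H → 0 − 2 = -2
C6: 1C, 1H, 1O, 1I → 0 − 1 + 1 + 1 = +1
3 carbons (C1, C3, C6) meet the condition.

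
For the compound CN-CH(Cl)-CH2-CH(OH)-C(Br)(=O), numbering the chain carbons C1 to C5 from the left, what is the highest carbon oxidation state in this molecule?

+3

Tallying each carbon's bonds:
C1: 1C, 3N → 0 + 3 = +3
C2: 2C, 1H, 1Cl → 0 − 1 + 1 = 0
C3: 2C, 2H → 0 − 2 = -2
C4: 2C, 1H, 1O → 0 − 1 + 1 = 0
C5: 1C, 2O, 1Br → 0 + 2 + 1 = +3
The highest value is +3.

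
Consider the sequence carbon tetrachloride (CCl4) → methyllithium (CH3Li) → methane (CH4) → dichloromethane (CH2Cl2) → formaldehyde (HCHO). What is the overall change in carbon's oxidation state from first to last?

-4

Carbon oxidation states along the series — carbon tetrachloride: +4, methyllithium: -4, methane: -4, dichloromethane: 0, formaldehyde: 0.
Net change = 0 − (+4) = -4.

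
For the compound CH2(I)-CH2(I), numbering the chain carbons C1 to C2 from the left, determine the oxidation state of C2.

-1

Assign +1 per bond to O/N/halogen, −1 per bond to H or an electropositive element, and 0 per bond to carbon.
C2 has one bond to C (0), one bond to I (+1), one bond to H (-1), one bond to H (-1).
Oxidation state = 0 + 1 − 1 − 1 = -1.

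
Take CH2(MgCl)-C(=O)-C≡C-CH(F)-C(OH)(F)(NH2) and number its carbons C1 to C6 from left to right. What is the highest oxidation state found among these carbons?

+3

Count +1 for every bond to an atom more electronegative than carbon and −1 for every bond to one less electronegative; C–C bonds are 0. Tallying each carbon:
C1: 1C, 2H, 1Mg → 0 − 2 − 1 = -3
C2: 2C, 2O → 0 + 2 = +2
C3: 4C → 0 = 0
C4: 4C → 0 = 0
C5: 2C, 1H, 1F → 0 − 1 + 1 = 0
C6: 1C, 1O, 1N, 1F → 0 + 1 + 1 + 1 = +3
The highest value is +3.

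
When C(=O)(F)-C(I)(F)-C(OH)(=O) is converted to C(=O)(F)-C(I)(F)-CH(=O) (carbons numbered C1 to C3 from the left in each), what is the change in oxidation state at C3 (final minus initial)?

-2

Before: C3 has 1 bond to C, 3 bonds to O → oxidation state +3.
After: C3 has 1 bond to C, 1 bond to H, 2 bonds to O → oxidation state +1.
Δ = +1 − (+3) = -2, so this is a reduction at C3.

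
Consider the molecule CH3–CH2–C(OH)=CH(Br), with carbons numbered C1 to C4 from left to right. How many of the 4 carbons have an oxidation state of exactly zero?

Count +1 for every bond to an atom more electronegative than carbon and −1 for every bond to one less electronegative; C–C bonds are 0. Tallying each carbon:
C1: 1C, 3H → 0 − 3 = -3
C2: 2C, 2H → 0 − 2 = -2
C3: 3C, 1O → 0 + 1 = +1
C4: 2C, 1H, 1Br → 0 − 1 + 1 = 0
1 carbon (C4) meets the condition.

1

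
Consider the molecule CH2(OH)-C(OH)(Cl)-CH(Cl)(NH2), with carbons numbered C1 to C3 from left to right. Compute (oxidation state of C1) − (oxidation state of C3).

C1: 1C, 2H, 1O → 0 − 2 + 1 = -1
C3: 1C, 1H, 1N, 1Cl → 0 − 1 + 1 + 1 = +1
Difference: -1 − (+1) = -2.

-2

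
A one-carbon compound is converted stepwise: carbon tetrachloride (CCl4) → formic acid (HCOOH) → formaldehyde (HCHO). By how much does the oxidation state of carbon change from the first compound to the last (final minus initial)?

-4

Carbon oxidation states along the series — carbon tetrachloride: +4, formic acid: +2, formaldehyde: 0.
Net change = 0 − (+4) = -4.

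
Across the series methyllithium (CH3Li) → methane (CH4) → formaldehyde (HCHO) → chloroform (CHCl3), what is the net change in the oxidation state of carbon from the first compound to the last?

+6

Carbon oxidation states along the series — methyllithium: -4, methane: -4, formaldehyde: 0, chloroform: +2.
Net change = +2 − (-4) = +6.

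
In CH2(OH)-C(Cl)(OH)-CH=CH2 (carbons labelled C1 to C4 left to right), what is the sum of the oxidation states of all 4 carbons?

Tallying each carbon's bonds:
C1: 1C, 2H, 1O → 0 − 2 + 1 = -1
C2: 2C, 1O, 1Cl → 0 + 1 + 1 = +2
C3: 3C, 1H → 0 − 1 = -1
C4: 2C, 2H → 0 − 2 = -2
Sum = -1 + 2 − 1 − 2 = -2.

-2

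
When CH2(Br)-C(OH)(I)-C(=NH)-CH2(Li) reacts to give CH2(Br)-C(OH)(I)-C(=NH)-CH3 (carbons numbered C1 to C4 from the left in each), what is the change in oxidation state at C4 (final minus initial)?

Before: C4 has 1 bond to C, 2 bonds to H, 1 bond to Li → oxidation state -3.
After: C4 has 1 bond to C, 3 bonds to H → oxidation state -3.
Δ = -3 − (-3) = 0, so no net redox change at C4.

0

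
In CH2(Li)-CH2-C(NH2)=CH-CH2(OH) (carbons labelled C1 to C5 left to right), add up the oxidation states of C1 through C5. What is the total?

-6

Tallying each carbon's bonds:
C1: 1C, 2H, 1Li → 0 − 2 − 1 = -3
C2: 2C, 2H → 0 − 2 = -2
C3: 3C, 1N → 0 + 1 = +1
C4: 3C, 1H → 0 − 1 = -1
C5: 1C, 2H, 1O → 0 − 2 + 1 = -1
Sum = -3 − 2 + 1 − 1 − 1 = -6.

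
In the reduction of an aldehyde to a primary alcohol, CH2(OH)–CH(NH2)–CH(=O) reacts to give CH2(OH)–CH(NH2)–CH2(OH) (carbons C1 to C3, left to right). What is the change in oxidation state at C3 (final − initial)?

-2

Before: C3 has 1 bond to C, 1 bond to H, 2 bonds to O → oxidation state +1.
After: C3 has 1 bond to C, 2 bonds to H, 1 bond to O → oxidation state -1.
Δ = -1 − (+1) = -2, so this is a reduction at C3.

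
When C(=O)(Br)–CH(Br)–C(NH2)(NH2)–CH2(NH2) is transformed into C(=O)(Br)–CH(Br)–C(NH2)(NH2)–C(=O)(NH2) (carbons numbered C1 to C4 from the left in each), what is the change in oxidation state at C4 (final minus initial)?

Before: C4 has 1 bond to C, 2 bonds to H, 1 bond to N → oxidation state -1.
After: C4 has 1 bond to C, 2 bonds to O, 1 bond to N → oxidation state +3.
Δ = +3 − (-1) = +4, so this is an oxidation at C4.

+4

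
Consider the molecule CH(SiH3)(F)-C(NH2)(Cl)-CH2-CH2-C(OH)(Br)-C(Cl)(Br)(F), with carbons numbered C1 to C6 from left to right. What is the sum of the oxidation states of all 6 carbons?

Tallying each carbon's bonds:
C1: 1C, 1H, 1F, 1Si → 0 − 1 + 1 − 1 = -1
C2: 2C, 1N, 1Cl → 0 + 1 + 1 = +2
C3: 2C, 2H → 0 − 2 = -2
C4: 2C, 2H → 0 − 2 = -2
C5: 2C, 1O, 1Br → 0 + 1 + 1 = +2
C6: 1C, 1F, 1Cl, 1Br → 0 + 1 + 1 + 1 = +3
Sum = -1 + 2 − 2 − 2 + 2 + 3 = +2.

+2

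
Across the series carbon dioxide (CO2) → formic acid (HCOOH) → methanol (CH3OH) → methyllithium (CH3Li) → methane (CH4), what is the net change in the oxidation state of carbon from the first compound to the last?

-8

Carbon oxidation states along the series — carbon dioxide: +4, formic acid: +2, methanol: -2, methyllithium: -4, methane: -4.
Net change = -4 − (+4) = -8.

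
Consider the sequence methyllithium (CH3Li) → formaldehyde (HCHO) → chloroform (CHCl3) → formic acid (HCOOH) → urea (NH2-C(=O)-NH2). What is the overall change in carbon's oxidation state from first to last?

Carbon oxidation states along the series — methyllithium: -4, formaldehyde: 0, chloroform: +2, formic acid: +2, urea: +4.
Net change = +4 − (-4) = +8.

+8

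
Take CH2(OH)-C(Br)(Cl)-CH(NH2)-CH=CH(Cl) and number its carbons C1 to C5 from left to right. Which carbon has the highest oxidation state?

Assign +1 per bond to O/N/halogen, −1 per bond to H or an electropositive element, and 0 per bond to carbon. Tallying each carbon:
C1: 1C, 2H, 1O → 0 − 2 + 1 = -1
C2: 2C, 1Cl, 1Br → 0 + 1 + 1 = +2
C3: 2C, 1H, 1N → 0 − 1 + 1 = 0
C4: 3C, 1H → 0 − 1 = -1
C5: 2C, 1H, 1Cl → 0 − 1 + 1 = 0
The most oxidised carbon is C2 at +2.

C2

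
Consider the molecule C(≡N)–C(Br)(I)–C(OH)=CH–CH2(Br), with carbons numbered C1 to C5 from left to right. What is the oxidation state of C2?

Bonds to more-electronegative neighbours contribute +1 each, bonds to H or metals contribute −1 each, and C–C bonds contribute 0.
C2 has one bond to C (0), one bond to C (0), one bond to Br (+1), one bond to I (+1).
Oxidation state = 0 + 0 + 1 + 1 = +2.

+2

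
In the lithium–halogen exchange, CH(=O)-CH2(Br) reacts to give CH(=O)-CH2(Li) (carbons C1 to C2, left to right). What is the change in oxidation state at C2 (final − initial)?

-2

Before: C2 has 1 bond to C, 2 bonds to H, 1 bond to Br → oxidation state -1.
After: C2 has 1 bond to C, 2 bonds to H, 1 bond to Li → oxidation state -3.
Δ = -3 − (-1) = -2, so this is a reduction at C2.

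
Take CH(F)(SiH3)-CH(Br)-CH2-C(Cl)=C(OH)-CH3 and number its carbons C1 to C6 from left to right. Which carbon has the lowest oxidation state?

C6

Tallying each carbon's bonds:
C1: 1C, 1H, 1F, 1Si → 0 − 1 + 1 − 1 = -1
C2: 2C, 1H, 1Br → 0 − 1 + 1 = 0
C3: 2C, 2H → 0 − 2 = -2
C4: 3C, 1Cl → 0 + 1 = +1
C5: 3C, 1O → 0 + 1 = +1
C6: 1C, 3H → 0 − 3 = -3
The most reduced carbon is C6 at -3.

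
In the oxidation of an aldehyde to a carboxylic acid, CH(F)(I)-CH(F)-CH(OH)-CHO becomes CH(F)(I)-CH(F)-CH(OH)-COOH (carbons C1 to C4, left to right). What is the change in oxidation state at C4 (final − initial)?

+2

Before: C4 has 1 bond to C, 1 bond to H, 2 bonds to O → oxidation state +1.
After: C4 has 1 bond to C, 3 bonds to O → oxidation state +3.
Δ = +3 − (+1) = +2, so this is an oxidation at C4.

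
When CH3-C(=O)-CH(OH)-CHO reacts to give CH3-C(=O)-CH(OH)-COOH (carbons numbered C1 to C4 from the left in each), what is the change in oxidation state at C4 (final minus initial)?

+2

Before: C4 has 1 bond to C, 1 bond to H, 2 bonds to O → oxidation state +1.
After: C4 has 1 bond to C, 3 bonds to O → oxidation state +3.
Δ = +3 − (+1) = +2, so this is an oxidation at C4.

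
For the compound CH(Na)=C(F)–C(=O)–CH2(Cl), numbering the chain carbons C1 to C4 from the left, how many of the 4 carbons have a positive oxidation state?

Tallying each carbon's bonds:
C1: 2C, 1H, 1Na → 0 − 1 − 1 = -2
C2: 3C, 1F → 0 + 1 = +1
C3: 2C, 2O → 0 + 2 = +2
C4: 1C, 2H, 1Cl → 0 − 2 + 1 = -1
2 carbons (C2, C3) meet the condition.

2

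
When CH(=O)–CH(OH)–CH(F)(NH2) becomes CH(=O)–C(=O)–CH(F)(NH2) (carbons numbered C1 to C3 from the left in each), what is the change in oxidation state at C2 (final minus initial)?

+2

Before: C2 has 2 bonds to C, 1 bond to H, 1 bond to O → oxidation state 0.
After: C2 has 2 bonds to C, 2 bonds to O → oxidation state +2.
Δ = +2 − (0) = +2, so this is an oxidation at C2.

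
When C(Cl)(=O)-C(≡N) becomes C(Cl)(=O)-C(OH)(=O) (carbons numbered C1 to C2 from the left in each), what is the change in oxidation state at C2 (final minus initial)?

Before: C2 has 1 bond to C, 3 bonds to N → oxidation state +3.
After: C2 has 1 bond to C, 3 bonds to O → oxidation state +3.
Δ = +3 − (+3) = 0, so no net redox change at C2.

0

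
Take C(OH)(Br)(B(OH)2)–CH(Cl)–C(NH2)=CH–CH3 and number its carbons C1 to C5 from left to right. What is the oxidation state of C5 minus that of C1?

-4

C5: 1C, 3H → 0 − 3 = -3
C1: 1C, 1O, 1Br, 1B → 0 + 1 + 1 − 1 = +1
Difference: -3 − (+1) = -4.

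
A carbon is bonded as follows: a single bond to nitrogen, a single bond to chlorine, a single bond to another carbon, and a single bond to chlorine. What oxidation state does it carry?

The carbon has one bond to C (0), one bond to N (+1), one bond to Cl (+1), one bond to Cl (+1).
Oxidation state = 0 + 1 + 1 + 1 = +3.

+3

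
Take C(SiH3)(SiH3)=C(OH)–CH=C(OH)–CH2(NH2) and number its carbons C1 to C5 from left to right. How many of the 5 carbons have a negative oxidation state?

Bonds to more-electronegative neighbours contribute +1 each, bonds to H or metals contribute −1 each, and C–C bonds contribute 0. Tallying each carbon:
C1: 2C, 2Si → 0 − 2 = -2
C2: 3C, 1O → 0 + 1 = +1
C3: 3C, 1H → 0 − 1 = -1
C4: 3C, 1O → 0 + 1 = +1
C5: 1C, 2H, 1N → 0 − 2 + 1 = -1
3 carbons (C1, C3, C5) meet the condition.

3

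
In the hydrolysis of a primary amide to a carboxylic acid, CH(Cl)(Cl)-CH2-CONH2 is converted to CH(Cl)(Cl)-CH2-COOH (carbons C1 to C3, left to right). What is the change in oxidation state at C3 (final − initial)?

Before: C3 has 1 bond to C, 2 bonds to O, 1 bond to N → oxidation state +3.
After: C3 has 1 bond to C, 3 bonds to O → oxidation state +3.
Δ = +3 − (+3) = 0, so no net redox change at C3.

0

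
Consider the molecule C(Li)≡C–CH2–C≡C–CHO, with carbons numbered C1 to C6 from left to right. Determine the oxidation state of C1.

-1

C1 has a triple bond to C (3×0 = 0), one bond to Li (-1).
Oxidation state = 0 − 1 = -1.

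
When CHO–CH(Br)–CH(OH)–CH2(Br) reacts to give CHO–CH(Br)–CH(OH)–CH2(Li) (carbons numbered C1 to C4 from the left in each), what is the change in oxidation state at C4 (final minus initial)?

-2

Before: C4 has 1 bond to C, 2 bonds to H, 1 bond to Br → oxidation state -1.
After: C4 has 1 bond to C, 2 bonds to H, 1 bond to Li → oxidation state -3.
Δ = -3 − (-1) = -2, so this is a reduction at C4.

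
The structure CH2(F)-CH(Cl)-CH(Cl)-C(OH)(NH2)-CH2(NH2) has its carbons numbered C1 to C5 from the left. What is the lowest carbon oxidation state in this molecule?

-1

Bonds to more-electronegative neighbours contribute +1 each, bonds to H or metals contribute −1 each, and C–C bonds contribute 0. Tallying each carbon:
C1: 1C, 2H, 1F → 0 − 2 + 1 = -1
C2: 2C, 1H, 1Cl → 0 − 1 + 1 = 0
C3: 2C, 1H, 1Cl → 0 − 1 + 1 = 0
C4: 2C, 1O, 1N → 0 + 1 + 1 = +2
C5: 1C, 2H, 1N → 0 − 2 + 1 = -1
The lowest value is -1.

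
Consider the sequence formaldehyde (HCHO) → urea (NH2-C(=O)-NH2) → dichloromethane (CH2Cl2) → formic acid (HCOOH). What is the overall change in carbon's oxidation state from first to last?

+2

Carbon oxidation states along the series — formaldehyde: 0, urea: +4, dichloromethane: 0, formic acid: +2.
Net change = +2 − (0) = +2.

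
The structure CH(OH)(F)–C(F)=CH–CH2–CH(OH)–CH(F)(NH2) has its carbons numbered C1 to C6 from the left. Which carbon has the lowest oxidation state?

Tallying each carbon's bonds:
C1: 1C, 1H, 1O, 1F → 0 − 1 + 1 + 1 = +1
C2: 3C, 1F → 0 + 1 = +1
C3: 3C, 1H → 0 − 1 = -1
C4: 2C, 2H → 0 − 2 = -2
C5: 2C, 1H, 1O → 0 − 1 + 1 = 0
C6: 1C, 1H, 1N, 1F → 0 − 1 + 1 + 1 = +1
The most reduced carbon is C4 at -2.

C4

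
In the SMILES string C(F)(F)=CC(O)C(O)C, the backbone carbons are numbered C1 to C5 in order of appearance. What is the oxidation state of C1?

+2

Assign +1 per bond to O/N/halogen, −1 per bond to H or an electropositive element, and 0 per bond to carbon.
C1 has a double bond to C (2×0 = 0), one bond to F (+1), one bond to F (+1).
Oxidation state = 0 + 1 + 1 = +2.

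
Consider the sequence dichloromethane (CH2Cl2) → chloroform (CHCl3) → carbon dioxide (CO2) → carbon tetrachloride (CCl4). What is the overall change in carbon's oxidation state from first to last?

Carbon oxidation states along the series — dichloromethane: 0, chloroform: +2, carbon dioxide: +4, carbon tetrachloride: +4.
Net change = +4 − (0) = +4.

+4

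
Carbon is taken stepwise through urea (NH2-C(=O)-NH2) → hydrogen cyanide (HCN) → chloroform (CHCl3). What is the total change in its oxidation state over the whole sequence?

Carbon oxidation states along the series — urea: +4, hydrogen cyanide: +2, chloroform: +2.
Net change = +2 − (+4) = -2.

-2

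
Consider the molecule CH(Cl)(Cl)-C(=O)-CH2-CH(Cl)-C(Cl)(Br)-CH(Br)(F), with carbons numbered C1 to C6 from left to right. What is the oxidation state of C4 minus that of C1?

-1

C4: 2C, 1H, 1Cl → 0 − 1 + 1 = 0
C1: 1C, 1H, 2Cl → 0 − 1 + 2 = +1
Difference: 0 − (+1) = -1.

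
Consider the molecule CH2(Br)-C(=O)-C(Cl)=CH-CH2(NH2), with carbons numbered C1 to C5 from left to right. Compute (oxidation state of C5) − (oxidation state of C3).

-2

C5: 1C, 2H, 1N → 0 − 2 + 1 = -1
C3: 3C, 1Cl → 0 + 1 = +1
Difference: -1 − (+1) = -2.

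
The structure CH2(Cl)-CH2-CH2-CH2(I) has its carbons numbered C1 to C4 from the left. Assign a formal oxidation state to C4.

Each bond to a more electronegative atom (O, N, halogen) counts +1, each bond to a less electronegative atom (H, metal, B, Si) counts −1, and each C–C bond counts 0.
C4 has one bond to C (0), one bond to I (+1), one bond to H (-1), one bond to H (-1).
Oxidation state = 0 + 1 − 1 − 1 = -1.

-1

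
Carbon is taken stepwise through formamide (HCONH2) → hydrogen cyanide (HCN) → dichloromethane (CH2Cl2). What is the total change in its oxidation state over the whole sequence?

-2

Carbon oxidation states along the series — formamide: +2, hydrogen cyanide: +2, dichloromethane: 0.
Net change = 0 − (+2) = -2.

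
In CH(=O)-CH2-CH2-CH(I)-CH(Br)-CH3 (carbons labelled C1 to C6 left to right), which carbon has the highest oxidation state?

C1

Tallying each carbon's bonds:
C1: 1C, 1H, 2O → 0 − 1 + 2 = +1
C2: 2C, 2H → 0 − 2 = -2
C3: 2C, 2H → 0 − 2 = -2
C4: 2C, 1H, 1I → 0 − 1 + 1 = 0
C5: 2C, 1H, 1Br → 0 − 1 + 1 = 0
C6: 1C, 3H → 0 − 3 = -3
The most oxidised carbon is C1 at +1.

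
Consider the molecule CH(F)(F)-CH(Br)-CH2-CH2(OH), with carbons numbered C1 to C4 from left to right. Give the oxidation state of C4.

-1

Count +1 for every bond to an atom more electronegative than carbon and −1 for every bond to one less electronegative; C–C bonds are 0.
C4 has one bond to C (0), one bond to H (-1), one bond to O (+1), one bond to H (-1).
Oxidation state = 0 − 1 + 1 − 1 = -1.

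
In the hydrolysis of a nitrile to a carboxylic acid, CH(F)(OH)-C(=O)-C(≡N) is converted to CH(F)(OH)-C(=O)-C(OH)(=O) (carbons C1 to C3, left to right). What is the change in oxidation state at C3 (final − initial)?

Before: C3 has 1 bond to C, 3 bonds to N → oxidation state +3.
After: C3 has 1 bond to C, 3 bonds to O → oxidation state +3.
Δ = +3 − (+3) = 0, so no net redox change at C3.

0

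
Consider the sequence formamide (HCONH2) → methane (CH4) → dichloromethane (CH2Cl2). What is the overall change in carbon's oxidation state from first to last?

Carbon oxidation states along the series — formamide: +2, methane: -4, dichloromethane: 0.
Net change = 0 − (+2) = -2.

-2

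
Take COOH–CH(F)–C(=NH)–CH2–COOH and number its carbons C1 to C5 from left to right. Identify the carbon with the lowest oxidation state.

C4

Tallying each carbon's bonds:
C1: 1C, 3O → 0 + 3 = +3
C2: 2C, 1H, 1F → 0 − 1 + 1 = 0
C3: 2C, 2N → 0 + 2 = +2
C4: 2C, 2H → 0 − 2 = -2
C5: 1C, 3O → 0 + 3 = +3
The most reduced carbon is C4 at -2.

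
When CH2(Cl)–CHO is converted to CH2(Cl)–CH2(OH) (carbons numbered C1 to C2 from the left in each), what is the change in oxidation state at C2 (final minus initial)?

-2

Before: C2 has 1 bond to C, 1 bond to H, 2 bonds to O → oxidation state +1.
After: C2 has 1 bond to C, 2 bonds to H, 1 bond to O → oxidation state -1.
Δ = -1 − (+1) = -2, so this is a reduction at C2.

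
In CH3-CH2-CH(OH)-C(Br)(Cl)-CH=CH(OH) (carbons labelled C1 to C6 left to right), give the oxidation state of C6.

0

C6 has a double bond to C (2×0 = 0), one bond to O (+1), one bond to H (-1).
Oxidation state = 0 + 1 − 1 = 0.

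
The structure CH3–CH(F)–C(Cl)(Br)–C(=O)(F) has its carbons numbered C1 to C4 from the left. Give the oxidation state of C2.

Count +1 for every bond to an atom more electronegative than carbon and −1 for every bond to one less electronegative; C–C bonds are 0.
C2 has one bond to C (0), one bond to C (0), one bond to H (-1), one bond to F (+1).
Oxidation state = 0 + 0 − 1 + 1 = 0.

0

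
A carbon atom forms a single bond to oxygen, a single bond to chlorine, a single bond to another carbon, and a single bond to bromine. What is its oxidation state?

+3

The carbon has one bond to C (0), one bond to Cl (+1), one bond to Br (+1), one bond to O (+1).
Oxidation state = 0 + 1 + 1 + 1 = +3.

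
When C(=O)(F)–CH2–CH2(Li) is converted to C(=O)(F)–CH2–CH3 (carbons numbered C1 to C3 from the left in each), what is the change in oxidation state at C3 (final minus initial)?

0

Before: C3 has 1 bond to C, 2 bonds to H, 1 bond to Li → oxidation state -3.
After: C3 has 1 bond to C, 3 bonds to H → oxidation state -3.
Δ = -3 − (-3) = 0, so no net redox change at C3.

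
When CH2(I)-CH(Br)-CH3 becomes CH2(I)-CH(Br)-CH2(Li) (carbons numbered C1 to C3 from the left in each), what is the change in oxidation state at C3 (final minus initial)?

Before: C3 has 1 bond to C, 3 bonds to H → oxidation state -3.
After: C3 has 1 bond to C, 2 bonds to H, 1 bond to Li → oxidation state -3.
Δ = -3 − (-3) = 0, so no net redox change at C3.

0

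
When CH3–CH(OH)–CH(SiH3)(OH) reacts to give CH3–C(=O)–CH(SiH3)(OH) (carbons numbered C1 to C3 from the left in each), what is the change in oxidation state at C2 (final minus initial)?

Before: C2 has 2 bonds to C, 1 bond to H, 1 bond to O → oxidation state 0.
After: C2 has 2 bonds to C, 2 bonds to O → oxidation state +2.
Δ = +2 − (0) = +2, so this is an oxidation at C2.

+2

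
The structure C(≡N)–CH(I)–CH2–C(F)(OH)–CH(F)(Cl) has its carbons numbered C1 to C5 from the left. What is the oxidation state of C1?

+3

Count +1 for every bond to an atom more electronegative than carbon and −1 for every bond to one less electronegative; C–C bonds are 0.
C1 has one bond to C (0), a triple bond to N (3×+1 = +3).
Oxidation state = 0 + 3 = +3.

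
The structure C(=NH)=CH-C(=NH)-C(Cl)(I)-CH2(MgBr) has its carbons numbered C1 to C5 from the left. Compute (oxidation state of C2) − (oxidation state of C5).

+2

C2: 3C, 1H → 0 − 1 = -1
C5: 1C, 2H, 1Mg → 0 − 2 − 1 = -3
Difference: -1 − (-3) = +2.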